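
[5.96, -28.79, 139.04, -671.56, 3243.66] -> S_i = 5.96*(-4.83)^i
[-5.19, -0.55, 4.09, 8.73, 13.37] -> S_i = -5.19 + 4.64*i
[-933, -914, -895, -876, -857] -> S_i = -933 + 19*i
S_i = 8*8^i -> [8, 64, 512, 4096, 32768]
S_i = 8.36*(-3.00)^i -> [8.36, -25.08, 75.24, -225.72, 677.16]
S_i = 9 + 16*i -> [9, 25, 41, 57, 73]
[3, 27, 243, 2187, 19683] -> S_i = 3*9^i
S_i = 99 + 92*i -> [99, 191, 283, 375, 467]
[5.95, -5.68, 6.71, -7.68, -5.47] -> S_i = Random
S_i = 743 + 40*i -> [743, 783, 823, 863, 903]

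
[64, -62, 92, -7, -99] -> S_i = Random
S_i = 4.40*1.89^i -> [4.4, 8.32, 15.72, 29.71, 56.14]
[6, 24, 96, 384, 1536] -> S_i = 6*4^i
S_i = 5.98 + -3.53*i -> [5.98, 2.45, -1.08, -4.61, -8.14]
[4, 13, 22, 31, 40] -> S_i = 4 + 9*i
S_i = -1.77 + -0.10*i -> [-1.77, -1.87, -1.97, -2.07, -2.17]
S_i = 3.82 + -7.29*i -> [3.82, -3.47, -10.76, -18.05, -25.34]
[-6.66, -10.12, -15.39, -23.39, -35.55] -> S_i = -6.66*1.52^i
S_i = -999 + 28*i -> [-999, -971, -943, -915, -887]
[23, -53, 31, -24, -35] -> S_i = Random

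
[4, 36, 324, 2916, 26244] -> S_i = 4*9^i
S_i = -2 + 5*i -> [-2, 3, 8, 13, 18]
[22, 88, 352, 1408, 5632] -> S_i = 22*4^i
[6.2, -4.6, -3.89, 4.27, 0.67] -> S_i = Random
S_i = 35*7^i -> [35, 245, 1715, 12005, 84035]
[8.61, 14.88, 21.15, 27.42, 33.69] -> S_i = 8.61 + 6.27*i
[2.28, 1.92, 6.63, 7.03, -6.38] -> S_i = Random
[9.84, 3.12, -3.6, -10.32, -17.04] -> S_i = 9.84 + -6.72*i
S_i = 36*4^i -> [36, 144, 576, 2304, 9216]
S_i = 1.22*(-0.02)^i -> [1.22, -0.02, 0.0, -0.0, 0.0]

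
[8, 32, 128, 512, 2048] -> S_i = 8*4^i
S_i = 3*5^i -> [3, 15, 75, 375, 1875]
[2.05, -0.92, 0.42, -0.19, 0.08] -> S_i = 2.05*(-0.45)^i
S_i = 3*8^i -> [3, 24, 192, 1536, 12288]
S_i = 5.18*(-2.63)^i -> [5.18, -13.62, 35.83, -94.23, 247.83]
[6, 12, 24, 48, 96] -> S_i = 6*2^i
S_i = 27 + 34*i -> [27, 61, 95, 129, 163]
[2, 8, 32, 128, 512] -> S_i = 2*4^i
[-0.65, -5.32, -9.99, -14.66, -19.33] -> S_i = -0.65 + -4.67*i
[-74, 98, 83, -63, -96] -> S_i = Random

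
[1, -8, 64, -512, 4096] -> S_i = 1*-8^i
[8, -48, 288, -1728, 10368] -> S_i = 8*-6^i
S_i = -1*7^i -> [-1, -7, -49, -343, -2401]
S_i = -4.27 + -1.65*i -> [-4.27, -5.92, -7.57, -9.22, -10.87]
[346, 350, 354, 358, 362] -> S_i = 346 + 4*i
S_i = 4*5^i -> [4, 20, 100, 500, 2500]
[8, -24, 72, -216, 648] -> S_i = 8*-3^i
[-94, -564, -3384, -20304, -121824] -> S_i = -94*6^i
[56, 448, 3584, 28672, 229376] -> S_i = 56*8^i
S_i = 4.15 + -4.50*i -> [4.15, -0.35, -4.85, -9.35, -13.85]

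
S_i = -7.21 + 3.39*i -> [-7.21, -3.82, -0.43, 2.96, 6.35]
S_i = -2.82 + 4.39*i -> [-2.82, 1.57, 5.96, 10.35, 14.74]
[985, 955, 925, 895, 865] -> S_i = 985 + -30*i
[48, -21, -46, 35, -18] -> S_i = Random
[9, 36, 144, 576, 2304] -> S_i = 9*4^i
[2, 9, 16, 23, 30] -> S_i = 2 + 7*i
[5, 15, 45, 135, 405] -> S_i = 5*3^i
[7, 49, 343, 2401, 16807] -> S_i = 7*7^i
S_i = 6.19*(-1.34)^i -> [6.19, -8.29, 11.11, -14.89, 19.96]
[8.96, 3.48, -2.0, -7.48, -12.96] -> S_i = 8.96 + -5.48*i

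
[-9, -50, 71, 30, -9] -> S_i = Random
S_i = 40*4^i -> [40, 160, 640, 2560, 10240]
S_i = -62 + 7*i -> [-62, -55, -48, -41, -34]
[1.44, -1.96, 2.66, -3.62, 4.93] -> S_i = 1.44*(-1.36)^i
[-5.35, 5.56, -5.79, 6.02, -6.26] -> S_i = -5.35*(-1.04)^i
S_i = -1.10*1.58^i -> [-1.1, -1.74, -2.75, -4.34, -6.86]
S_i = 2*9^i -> [2, 18, 162, 1458, 13122]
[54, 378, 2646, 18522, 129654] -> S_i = 54*7^i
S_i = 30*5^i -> [30, 150, 750, 3750, 18750]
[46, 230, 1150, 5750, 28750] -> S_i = 46*5^i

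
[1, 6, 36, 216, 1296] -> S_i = 1*6^i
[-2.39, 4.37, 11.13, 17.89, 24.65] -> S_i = -2.39 + 6.76*i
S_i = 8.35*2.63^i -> [8.35, 21.96, 57.76, 151.9, 399.49]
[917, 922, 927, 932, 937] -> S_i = 917 + 5*i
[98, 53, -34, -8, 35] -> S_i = Random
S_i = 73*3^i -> [73, 219, 657, 1971, 5913]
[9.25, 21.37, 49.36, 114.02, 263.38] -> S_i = 9.25*2.31^i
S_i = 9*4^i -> [9, 36, 144, 576, 2304]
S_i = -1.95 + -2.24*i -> [-1.95, -4.19, -6.43, -8.67, -10.91]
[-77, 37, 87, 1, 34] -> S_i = Random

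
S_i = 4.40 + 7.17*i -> [4.4, 11.57, 18.74, 25.91, 33.08]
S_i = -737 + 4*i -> [-737, -733, -729, -725, -721]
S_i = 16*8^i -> [16, 128, 1024, 8192, 65536]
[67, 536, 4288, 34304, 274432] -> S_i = 67*8^i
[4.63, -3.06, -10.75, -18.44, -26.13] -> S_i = 4.63 + -7.69*i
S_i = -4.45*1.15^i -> [-4.45, -5.12, -5.89, -6.77, -7.78]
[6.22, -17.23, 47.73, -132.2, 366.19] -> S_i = 6.22*(-2.77)^i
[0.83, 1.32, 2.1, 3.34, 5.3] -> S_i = 0.83*1.59^i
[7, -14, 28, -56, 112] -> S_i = 7*-2^i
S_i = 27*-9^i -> [27, -243, 2187, -19683, 177147]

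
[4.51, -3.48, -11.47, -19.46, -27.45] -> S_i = 4.51 + -7.99*i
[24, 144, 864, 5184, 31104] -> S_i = 24*6^i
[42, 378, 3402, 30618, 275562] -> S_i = 42*9^i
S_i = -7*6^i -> [-7, -42, -252, -1512, -9072]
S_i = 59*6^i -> [59, 354, 2124, 12744, 76464]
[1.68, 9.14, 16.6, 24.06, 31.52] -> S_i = 1.68 + 7.46*i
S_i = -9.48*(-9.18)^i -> [-9.48, 87.03, -798.9, 7333.92, -67325.42]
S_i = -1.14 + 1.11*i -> [-1.14, -0.03, 1.08, 2.19, 3.3]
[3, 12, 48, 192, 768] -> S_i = 3*4^i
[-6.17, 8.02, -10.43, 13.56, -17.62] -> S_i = -6.17*(-1.30)^i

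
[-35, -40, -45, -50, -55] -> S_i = -35 + -5*i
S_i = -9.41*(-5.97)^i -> [-9.41, 56.18, -335.38, 2002.22, -11953.28]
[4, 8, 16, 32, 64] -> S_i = 4*2^i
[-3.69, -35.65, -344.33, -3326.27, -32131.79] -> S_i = -3.69*9.66^i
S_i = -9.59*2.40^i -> [-9.59, -23.02, -55.24, -132.57, -318.17]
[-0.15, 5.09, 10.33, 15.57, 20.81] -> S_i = -0.15 + 5.24*i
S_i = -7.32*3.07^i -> [-7.32, -22.47, -68.99, -211.8, -650.23]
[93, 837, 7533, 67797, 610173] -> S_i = 93*9^i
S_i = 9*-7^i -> [9, -63, 441, -3087, 21609]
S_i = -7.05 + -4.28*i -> [-7.05, -11.33, -15.61, -19.89, -24.17]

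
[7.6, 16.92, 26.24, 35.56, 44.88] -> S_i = 7.60 + 9.32*i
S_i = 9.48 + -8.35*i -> [9.48, 1.13, -7.22, -15.57, -23.92]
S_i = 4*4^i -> [4, 16, 64, 256, 1024]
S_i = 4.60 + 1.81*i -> [4.6, 6.41, 8.22, 10.03, 11.84]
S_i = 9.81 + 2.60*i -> [9.81, 12.41, 15.01, 17.61, 20.21]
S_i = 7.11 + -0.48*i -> [7.11, 6.63, 6.15, 5.67, 5.19]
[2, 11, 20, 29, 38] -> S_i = 2 + 9*i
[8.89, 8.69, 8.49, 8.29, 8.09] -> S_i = 8.89 + -0.20*i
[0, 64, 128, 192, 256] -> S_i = 0 + 64*i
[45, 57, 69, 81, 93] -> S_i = 45 + 12*i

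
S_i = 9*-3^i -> [9, -27, 81, -243, 729]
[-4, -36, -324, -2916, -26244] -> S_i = -4*9^i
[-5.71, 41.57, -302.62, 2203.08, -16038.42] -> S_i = -5.71*(-7.28)^i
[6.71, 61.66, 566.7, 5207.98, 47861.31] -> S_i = 6.71*9.19^i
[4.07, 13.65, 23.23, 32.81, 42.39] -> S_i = 4.07 + 9.58*i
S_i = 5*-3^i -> [5, -15, 45, -135, 405]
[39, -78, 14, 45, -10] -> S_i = Random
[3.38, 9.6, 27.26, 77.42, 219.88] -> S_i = 3.38*2.84^i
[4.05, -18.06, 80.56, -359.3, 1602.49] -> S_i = 4.05*(-4.46)^i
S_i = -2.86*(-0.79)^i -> [-2.86, 2.26, -1.78, 1.41, -1.11]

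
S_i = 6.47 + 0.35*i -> [6.47, 6.82, 7.17, 7.52, 7.87]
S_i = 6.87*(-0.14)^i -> [6.87, -0.96, 0.13, -0.02, 0.0]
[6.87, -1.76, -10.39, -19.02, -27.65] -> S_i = 6.87 + -8.63*i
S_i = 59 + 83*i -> [59, 142, 225, 308, 391]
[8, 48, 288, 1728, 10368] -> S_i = 8*6^i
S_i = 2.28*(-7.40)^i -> [2.28, -16.87, 124.85, -923.91, 6836.94]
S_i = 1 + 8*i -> [1, 9, 17, 25, 33]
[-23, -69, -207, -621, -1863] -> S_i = -23*3^i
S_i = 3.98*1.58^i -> [3.98, 6.29, 9.94, 15.7, 24.8]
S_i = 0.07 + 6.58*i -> [0.07, 6.65, 13.23, 19.81, 26.39]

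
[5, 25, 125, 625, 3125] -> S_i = 5*5^i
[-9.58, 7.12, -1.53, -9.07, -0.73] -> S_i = Random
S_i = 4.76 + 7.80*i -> [4.76, 12.56, 20.36, 28.16, 35.96]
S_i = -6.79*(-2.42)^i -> [-6.79, 16.43, -39.76, 96.23, -232.88]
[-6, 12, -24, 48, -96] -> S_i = -6*-2^i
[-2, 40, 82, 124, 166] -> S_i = -2 + 42*i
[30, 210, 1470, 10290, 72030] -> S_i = 30*7^i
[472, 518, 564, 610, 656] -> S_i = 472 + 46*i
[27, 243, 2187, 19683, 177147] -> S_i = 27*9^i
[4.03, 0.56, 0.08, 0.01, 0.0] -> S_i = 4.03*0.14^i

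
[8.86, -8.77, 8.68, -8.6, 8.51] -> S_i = 8.86*(-0.99)^i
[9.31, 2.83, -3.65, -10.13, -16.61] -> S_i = 9.31 + -6.48*i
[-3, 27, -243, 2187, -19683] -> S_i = -3*-9^i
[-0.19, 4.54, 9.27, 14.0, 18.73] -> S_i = -0.19 + 4.73*i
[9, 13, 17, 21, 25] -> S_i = 9 + 4*i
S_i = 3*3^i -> [3, 9, 27, 81, 243]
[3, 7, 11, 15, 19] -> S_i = 3 + 4*i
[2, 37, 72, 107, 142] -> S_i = 2 + 35*i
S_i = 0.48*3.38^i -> [0.48, 1.62, 5.48, 18.53, 62.65]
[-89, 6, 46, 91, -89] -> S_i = Random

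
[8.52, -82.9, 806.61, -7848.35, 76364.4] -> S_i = 8.52*(-9.73)^i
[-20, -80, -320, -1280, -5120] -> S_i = -20*4^i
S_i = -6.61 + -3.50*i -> [-6.61, -10.11, -13.61, -17.11, -20.61]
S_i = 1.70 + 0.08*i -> [1.7, 1.78, 1.86, 1.94, 2.02]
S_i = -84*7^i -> [-84, -588, -4116, -28812, -201684]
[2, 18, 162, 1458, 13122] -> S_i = 2*9^i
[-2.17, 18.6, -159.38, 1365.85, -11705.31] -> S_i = -2.17*(-8.57)^i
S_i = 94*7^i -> [94, 658, 4606, 32242, 225694]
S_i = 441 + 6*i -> [441, 447, 453, 459, 465]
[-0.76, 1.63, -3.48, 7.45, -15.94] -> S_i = -0.76*(-2.14)^i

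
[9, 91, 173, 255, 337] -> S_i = 9 + 82*i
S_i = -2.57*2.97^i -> [-2.57, -7.63, -22.67, -67.33, -199.97]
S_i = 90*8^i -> [90, 720, 5760, 46080, 368640]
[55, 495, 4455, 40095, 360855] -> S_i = 55*9^i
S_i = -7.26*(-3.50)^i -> [-7.26, 25.41, -88.94, 311.27, -1089.45]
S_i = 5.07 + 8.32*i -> [5.07, 13.39, 21.71, 30.03, 38.35]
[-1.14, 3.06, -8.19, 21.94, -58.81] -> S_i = -1.14*(-2.68)^i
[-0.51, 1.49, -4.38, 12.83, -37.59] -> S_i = -0.51*(-2.93)^i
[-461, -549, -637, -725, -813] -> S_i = -461 + -88*i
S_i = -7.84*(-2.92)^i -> [-7.84, 22.89, -66.85, 195.19, -569.96]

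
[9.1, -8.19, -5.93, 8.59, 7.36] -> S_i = Random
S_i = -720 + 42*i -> [-720, -678, -636, -594, -552]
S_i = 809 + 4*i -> [809, 813, 817, 821, 825]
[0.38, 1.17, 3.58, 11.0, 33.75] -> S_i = 0.38*3.07^i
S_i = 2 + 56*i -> [2, 58, 114, 170, 226]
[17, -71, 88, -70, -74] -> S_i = Random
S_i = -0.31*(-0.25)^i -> [-0.31, 0.08, -0.02, 0.0, -0.0]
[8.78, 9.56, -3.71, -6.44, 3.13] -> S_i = Random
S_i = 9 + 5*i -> [9, 14, 19, 24, 29]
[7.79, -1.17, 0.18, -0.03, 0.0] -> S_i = 7.79*(-0.15)^i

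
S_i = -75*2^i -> [-75, -150, -300, -600, -1200]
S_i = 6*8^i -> [6, 48, 384, 3072, 24576]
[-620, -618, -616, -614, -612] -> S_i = -620 + 2*i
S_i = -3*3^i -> [-3, -9, -27, -81, -243]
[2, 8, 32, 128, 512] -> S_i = 2*4^i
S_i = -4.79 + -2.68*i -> [-4.79, -7.47, -10.15, -12.83, -15.51]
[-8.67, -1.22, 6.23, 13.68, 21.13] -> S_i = -8.67 + 7.45*i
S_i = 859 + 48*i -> [859, 907, 955, 1003, 1051]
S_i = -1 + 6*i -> [-1, 5, 11, 17, 23]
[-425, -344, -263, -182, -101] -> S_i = -425 + 81*i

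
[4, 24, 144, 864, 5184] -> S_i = 4*6^i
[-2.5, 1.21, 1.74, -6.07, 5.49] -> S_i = Random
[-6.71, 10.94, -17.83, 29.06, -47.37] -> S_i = -6.71*(-1.63)^i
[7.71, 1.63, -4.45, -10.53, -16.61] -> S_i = 7.71 + -6.08*i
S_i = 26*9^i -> [26, 234, 2106, 18954, 170586]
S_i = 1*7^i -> [1, 7, 49, 343, 2401]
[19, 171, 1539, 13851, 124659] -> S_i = 19*9^i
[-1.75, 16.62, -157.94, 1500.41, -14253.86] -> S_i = -1.75*(-9.50)^i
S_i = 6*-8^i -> [6, -48, 384, -3072, 24576]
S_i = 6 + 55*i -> [6, 61, 116, 171, 226]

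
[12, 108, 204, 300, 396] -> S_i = 12 + 96*i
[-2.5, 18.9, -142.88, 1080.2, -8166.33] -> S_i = -2.50*(-7.56)^i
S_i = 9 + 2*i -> [9, 11, 13, 15, 17]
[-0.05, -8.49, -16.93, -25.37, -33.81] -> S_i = -0.05 + -8.44*i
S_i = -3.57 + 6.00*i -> [-3.57, 2.43, 8.43, 14.43, 20.43]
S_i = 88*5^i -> [88, 440, 2200, 11000, 55000]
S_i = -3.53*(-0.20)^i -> [-3.53, 0.71, -0.14, 0.03, -0.01]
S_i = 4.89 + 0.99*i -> [4.89, 5.88, 6.87, 7.86, 8.85]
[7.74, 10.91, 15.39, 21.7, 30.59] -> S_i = 7.74*1.41^i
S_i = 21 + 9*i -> [21, 30, 39, 48, 57]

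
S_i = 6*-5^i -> [6, -30, 150, -750, 3750]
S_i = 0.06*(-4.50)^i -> [0.06, -0.27, 1.21, -5.47, 24.6]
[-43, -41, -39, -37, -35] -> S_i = -43 + 2*i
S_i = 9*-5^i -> [9, -45, 225, -1125, 5625]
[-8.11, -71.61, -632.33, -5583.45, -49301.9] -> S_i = -8.11*8.83^i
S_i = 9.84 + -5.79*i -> [9.84, 4.05, -1.74, -7.53, -13.32]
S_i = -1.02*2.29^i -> [-1.02, -2.34, -5.35, -12.25, -28.05]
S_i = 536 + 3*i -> [536, 539, 542, 545, 548]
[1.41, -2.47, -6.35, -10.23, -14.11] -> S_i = 1.41 + -3.88*i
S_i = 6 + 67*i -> [6, 73, 140, 207, 274]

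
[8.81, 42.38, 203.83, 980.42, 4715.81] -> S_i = 8.81*4.81^i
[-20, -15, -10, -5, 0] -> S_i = -20 + 5*i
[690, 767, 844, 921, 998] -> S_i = 690 + 77*i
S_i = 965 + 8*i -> [965, 973, 981, 989, 997]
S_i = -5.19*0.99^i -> [-5.19, -5.14, -5.09, -5.04, -4.99]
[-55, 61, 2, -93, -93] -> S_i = Random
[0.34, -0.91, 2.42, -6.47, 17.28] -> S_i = 0.34*(-2.67)^i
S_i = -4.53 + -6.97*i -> [-4.53, -11.5, -18.47, -25.44, -32.41]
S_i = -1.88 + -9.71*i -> [-1.88, -11.59, -21.3, -31.01, -40.72]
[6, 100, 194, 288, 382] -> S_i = 6 + 94*i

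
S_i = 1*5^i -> [1, 5, 25, 125, 625]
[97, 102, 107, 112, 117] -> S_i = 97 + 5*i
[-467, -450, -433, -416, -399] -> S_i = -467 + 17*i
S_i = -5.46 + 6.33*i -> [-5.46, 0.87, 7.2, 13.53, 19.86]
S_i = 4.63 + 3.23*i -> [4.63, 7.86, 11.09, 14.32, 17.55]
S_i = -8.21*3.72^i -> [-8.21, -30.54, -113.61, -422.64, -1572.23]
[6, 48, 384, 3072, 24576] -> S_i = 6*8^i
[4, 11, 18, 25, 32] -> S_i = 4 + 7*i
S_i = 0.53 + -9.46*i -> [0.53, -8.93, -18.39, -27.85, -37.31]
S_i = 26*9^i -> [26, 234, 2106, 18954, 170586]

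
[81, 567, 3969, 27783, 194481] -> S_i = 81*7^i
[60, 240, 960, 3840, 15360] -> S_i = 60*4^i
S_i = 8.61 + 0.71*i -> [8.61, 9.32, 10.03, 10.74, 11.45]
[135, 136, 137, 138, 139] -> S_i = 135 + 1*i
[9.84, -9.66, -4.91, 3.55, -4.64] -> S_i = Random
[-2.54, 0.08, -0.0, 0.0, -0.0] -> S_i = -2.54*(-0.03)^i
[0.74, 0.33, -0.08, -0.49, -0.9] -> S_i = 0.74 + -0.41*i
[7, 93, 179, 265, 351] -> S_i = 7 + 86*i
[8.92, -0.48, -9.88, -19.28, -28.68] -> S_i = 8.92 + -9.40*i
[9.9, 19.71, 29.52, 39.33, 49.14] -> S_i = 9.90 + 9.81*i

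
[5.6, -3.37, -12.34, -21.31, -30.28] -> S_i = 5.60 + -8.97*i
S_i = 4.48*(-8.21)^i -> [4.48, -36.78, 301.97, -2479.18, 20354.04]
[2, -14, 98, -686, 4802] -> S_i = 2*-7^i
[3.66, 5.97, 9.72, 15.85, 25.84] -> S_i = 3.66*1.63^i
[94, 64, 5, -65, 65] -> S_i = Random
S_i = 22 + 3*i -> [22, 25, 28, 31, 34]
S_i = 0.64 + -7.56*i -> [0.64, -6.92, -14.48, -22.04, -29.6]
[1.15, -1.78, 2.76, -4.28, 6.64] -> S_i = 1.15*(-1.55)^i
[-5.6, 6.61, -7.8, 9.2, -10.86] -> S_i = -5.60*(-1.18)^i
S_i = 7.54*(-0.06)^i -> [7.54, -0.45, 0.03, -0.0, 0.0]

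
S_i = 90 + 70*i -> [90, 160, 230, 300, 370]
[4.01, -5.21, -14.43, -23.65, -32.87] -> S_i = 4.01 + -9.22*i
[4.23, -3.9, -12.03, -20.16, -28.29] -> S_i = 4.23 + -8.13*i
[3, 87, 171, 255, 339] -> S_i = 3 + 84*i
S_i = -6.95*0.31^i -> [-6.95, -2.15, -0.67, -0.21, -0.06]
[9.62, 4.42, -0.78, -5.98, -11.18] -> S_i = 9.62 + -5.20*i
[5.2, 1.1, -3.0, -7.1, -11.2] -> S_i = 5.20 + -4.10*i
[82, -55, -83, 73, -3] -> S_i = Random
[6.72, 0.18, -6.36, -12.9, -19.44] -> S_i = 6.72 + -6.54*i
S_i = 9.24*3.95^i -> [9.24, 36.5, 144.17, 569.46, 2249.37]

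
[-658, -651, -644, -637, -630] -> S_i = -658 + 7*i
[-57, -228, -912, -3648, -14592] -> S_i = -57*4^i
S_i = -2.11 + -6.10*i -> [-2.11, -8.21, -14.31, -20.41, -26.51]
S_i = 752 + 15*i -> [752, 767, 782, 797, 812]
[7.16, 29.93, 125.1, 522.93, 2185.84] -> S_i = 7.16*4.18^i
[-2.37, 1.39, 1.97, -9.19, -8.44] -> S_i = Random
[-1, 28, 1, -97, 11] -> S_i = Random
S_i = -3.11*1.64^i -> [-3.11, -5.1, -8.36, -13.72, -22.5]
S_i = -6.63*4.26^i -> [-6.63, -28.24, -120.32, -512.56, -2183.49]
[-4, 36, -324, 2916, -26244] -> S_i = -4*-9^i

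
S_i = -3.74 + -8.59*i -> [-3.74, -12.33, -20.92, -29.51, -38.1]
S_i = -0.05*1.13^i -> [-0.05, -0.06, -0.06, -0.07, -0.08]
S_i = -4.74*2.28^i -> [-4.74, -10.81, -24.64, -56.18, -128.09]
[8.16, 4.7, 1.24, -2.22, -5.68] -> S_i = 8.16 + -3.46*i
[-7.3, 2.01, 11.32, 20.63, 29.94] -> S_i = -7.30 + 9.31*i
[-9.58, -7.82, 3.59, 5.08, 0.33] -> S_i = Random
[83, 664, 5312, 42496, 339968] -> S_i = 83*8^i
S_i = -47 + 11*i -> [-47, -36, -25, -14, -3]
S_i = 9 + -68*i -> [9, -59, -127, -195, -263]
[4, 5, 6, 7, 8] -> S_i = 4 + 1*i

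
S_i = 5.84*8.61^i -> [5.84, 50.28, 432.93, 3727.54, 32094.12]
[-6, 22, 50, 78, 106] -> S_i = -6 + 28*i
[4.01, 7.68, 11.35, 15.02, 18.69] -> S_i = 4.01 + 3.67*i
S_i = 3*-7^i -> [3, -21, 147, -1029, 7203]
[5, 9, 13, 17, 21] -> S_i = 5 + 4*i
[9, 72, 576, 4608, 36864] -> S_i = 9*8^i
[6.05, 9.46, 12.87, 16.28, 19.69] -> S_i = 6.05 + 3.41*i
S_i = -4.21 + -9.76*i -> [-4.21, -13.97, -23.73, -33.49, -43.25]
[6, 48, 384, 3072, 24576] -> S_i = 6*8^i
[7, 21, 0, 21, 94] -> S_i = Random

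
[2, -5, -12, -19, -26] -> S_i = 2 + -7*i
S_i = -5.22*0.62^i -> [-5.22, -3.24, -2.01, -1.24, -0.77]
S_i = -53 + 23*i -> [-53, -30, -7, 16, 39]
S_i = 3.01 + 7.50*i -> [3.01, 10.51, 18.01, 25.51, 33.01]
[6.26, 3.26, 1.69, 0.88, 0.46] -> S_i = 6.26*0.52^i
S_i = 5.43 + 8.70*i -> [5.43, 14.13, 22.83, 31.53, 40.23]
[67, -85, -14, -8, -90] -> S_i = Random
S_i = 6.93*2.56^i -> [6.93, 17.74, 45.42, 116.27, 297.64]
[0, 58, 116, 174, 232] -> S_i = 0 + 58*i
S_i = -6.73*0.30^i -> [-6.73, -2.02, -0.61, -0.18, -0.05]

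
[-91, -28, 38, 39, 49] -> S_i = Random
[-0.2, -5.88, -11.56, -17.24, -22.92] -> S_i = -0.20 + -5.68*i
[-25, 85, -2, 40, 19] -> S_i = Random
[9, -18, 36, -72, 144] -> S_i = 9*-2^i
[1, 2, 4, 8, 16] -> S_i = 1*2^i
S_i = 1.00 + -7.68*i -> [1.0, -6.68, -14.36, -22.04, -29.72]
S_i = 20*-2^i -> [20, -40, 80, -160, 320]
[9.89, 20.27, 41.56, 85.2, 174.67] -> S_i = 9.89*2.05^i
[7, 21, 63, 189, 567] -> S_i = 7*3^i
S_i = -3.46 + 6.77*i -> [-3.46, 3.31, 10.08, 16.85, 23.62]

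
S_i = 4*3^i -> [4, 12, 36, 108, 324]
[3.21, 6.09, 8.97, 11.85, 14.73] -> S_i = 3.21 + 2.88*i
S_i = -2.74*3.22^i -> [-2.74, -8.82, -28.41, -91.48, -294.56]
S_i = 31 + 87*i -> [31, 118, 205, 292, 379]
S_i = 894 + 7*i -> [894, 901, 908, 915, 922]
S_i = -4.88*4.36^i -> [-4.88, -21.28, -92.77, -404.46, -1763.46]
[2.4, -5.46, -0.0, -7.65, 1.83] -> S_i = Random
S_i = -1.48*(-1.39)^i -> [-1.48, 2.06, -2.86, 3.97, -5.52]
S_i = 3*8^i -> [3, 24, 192, 1536, 12288]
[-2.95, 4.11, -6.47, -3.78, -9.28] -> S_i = Random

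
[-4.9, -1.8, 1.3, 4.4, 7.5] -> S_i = -4.90 + 3.10*i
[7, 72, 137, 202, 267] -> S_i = 7 + 65*i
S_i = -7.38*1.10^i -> [-7.38, -8.12, -8.93, -9.82, -10.81]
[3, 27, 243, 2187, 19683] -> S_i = 3*9^i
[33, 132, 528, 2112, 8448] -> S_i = 33*4^i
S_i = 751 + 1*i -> [751, 752, 753, 754, 755]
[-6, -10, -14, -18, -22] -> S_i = -6 + -4*i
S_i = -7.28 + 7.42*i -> [-7.28, 0.14, 7.56, 14.98, 22.4]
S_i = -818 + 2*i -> [-818, -816, -814, -812, -810]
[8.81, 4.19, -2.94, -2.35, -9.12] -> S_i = Random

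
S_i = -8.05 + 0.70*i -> [-8.05, -7.35, -6.65, -5.95, -5.25]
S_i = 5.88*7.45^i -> [5.88, 43.81, 326.35, 2431.34, 18113.5]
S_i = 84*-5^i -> [84, -420, 2100, -10500, 52500]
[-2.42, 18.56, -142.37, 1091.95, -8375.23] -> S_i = -2.42*(-7.67)^i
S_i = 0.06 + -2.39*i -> [0.06, -2.33, -4.72, -7.11, -9.5]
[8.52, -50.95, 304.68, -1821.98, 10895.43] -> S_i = 8.52*(-5.98)^i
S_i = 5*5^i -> [5, 25, 125, 625, 3125]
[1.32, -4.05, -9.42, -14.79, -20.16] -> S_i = 1.32 + -5.37*i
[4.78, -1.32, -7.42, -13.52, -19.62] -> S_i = 4.78 + -6.10*i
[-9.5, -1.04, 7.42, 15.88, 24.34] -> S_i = -9.50 + 8.46*i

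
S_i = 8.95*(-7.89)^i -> [8.95, -70.62, 557.16, -4395.96, 34684.15]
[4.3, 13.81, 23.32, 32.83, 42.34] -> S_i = 4.30 + 9.51*i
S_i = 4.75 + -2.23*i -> [4.75, 2.52, 0.29, -1.94, -4.17]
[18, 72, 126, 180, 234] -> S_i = 18 + 54*i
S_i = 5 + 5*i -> [5, 10, 15, 20, 25]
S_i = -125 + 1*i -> [-125, -124, -123, -122, -121]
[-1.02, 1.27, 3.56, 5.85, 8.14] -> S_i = -1.02 + 2.29*i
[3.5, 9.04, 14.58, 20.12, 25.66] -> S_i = 3.50 + 5.54*i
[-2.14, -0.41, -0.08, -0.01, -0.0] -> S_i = -2.14*0.19^i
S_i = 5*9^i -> [5, 45, 405, 3645, 32805]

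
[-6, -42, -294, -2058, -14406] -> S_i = -6*7^i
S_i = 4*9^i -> [4, 36, 324, 2916, 26244]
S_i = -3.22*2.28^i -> [-3.22, -7.34, -16.74, -38.16, -87.02]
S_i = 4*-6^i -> [4, -24, 144, -864, 5184]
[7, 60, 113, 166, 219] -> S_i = 7 + 53*i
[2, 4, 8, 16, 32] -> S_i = 2*2^i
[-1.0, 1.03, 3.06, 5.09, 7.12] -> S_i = -1.00 + 2.03*i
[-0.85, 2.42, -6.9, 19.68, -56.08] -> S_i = -0.85*(-2.85)^i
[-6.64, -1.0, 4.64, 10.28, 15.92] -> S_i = -6.64 + 5.64*i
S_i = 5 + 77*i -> [5, 82, 159, 236, 313]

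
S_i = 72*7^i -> [72, 504, 3528, 24696, 172872]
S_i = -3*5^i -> [-3, -15, -75, -375, -1875]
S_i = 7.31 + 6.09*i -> [7.31, 13.4, 19.49, 25.58, 31.67]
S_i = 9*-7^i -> [9, -63, 441, -3087, 21609]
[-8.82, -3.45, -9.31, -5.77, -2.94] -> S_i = Random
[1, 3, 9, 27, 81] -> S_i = 1*3^i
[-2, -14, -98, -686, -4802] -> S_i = -2*7^i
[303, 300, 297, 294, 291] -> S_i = 303 + -3*i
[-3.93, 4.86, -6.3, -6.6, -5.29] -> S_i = Random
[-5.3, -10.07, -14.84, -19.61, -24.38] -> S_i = -5.30 + -4.77*i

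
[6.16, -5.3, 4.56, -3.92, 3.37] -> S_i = 6.16*(-0.86)^i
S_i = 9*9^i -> [9, 81, 729, 6561, 59049]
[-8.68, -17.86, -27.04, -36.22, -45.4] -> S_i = -8.68 + -9.18*i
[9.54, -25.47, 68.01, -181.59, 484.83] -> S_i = 9.54*(-2.67)^i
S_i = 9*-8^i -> [9, -72, 576, -4608, 36864]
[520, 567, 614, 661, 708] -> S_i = 520 + 47*i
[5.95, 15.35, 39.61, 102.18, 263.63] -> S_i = 5.95*2.58^i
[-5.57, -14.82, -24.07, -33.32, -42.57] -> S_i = -5.57 + -9.25*i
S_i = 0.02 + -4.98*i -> [0.02, -4.96, -9.94, -14.92, -19.9]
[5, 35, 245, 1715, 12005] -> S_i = 5*7^i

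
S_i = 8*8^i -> [8, 64, 512, 4096, 32768]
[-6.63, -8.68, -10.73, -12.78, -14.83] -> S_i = -6.63 + -2.05*i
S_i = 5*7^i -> [5, 35, 245, 1715, 12005]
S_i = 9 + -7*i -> [9, 2, -5, -12, -19]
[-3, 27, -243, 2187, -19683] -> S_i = -3*-9^i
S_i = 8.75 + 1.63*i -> [8.75, 10.38, 12.01, 13.64, 15.27]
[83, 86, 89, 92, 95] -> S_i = 83 + 3*i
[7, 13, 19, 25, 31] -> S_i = 7 + 6*i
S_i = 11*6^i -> [11, 66, 396, 2376, 14256]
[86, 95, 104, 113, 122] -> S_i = 86 + 9*i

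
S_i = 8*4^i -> [8, 32, 128, 512, 2048]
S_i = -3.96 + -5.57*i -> [-3.96, -9.53, -15.1, -20.67, -26.24]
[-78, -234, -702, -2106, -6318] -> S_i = -78*3^i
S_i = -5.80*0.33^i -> [-5.8, -1.91, -0.63, -0.21, -0.07]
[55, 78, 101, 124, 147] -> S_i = 55 + 23*i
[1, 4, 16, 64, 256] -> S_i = 1*4^i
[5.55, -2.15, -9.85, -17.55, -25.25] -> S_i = 5.55 + -7.70*i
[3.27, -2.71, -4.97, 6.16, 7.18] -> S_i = Random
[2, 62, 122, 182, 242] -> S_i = 2 + 60*i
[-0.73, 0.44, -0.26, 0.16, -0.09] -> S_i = -0.73*(-0.60)^i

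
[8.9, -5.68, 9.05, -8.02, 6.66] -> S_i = Random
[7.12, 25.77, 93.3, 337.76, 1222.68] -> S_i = 7.12*3.62^i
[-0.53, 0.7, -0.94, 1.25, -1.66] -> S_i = -0.53*(-1.33)^i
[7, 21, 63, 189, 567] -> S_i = 7*3^i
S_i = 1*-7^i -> [1, -7, 49, -343, 2401]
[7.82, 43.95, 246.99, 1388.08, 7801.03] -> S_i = 7.82*5.62^i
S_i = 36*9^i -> [36, 324, 2916, 26244, 236196]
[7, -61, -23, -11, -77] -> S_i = Random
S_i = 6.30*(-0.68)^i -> [6.3, -4.28, 2.91, -1.98, 1.35]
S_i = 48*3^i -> [48, 144, 432, 1296, 3888]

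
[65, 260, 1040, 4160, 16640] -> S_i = 65*4^i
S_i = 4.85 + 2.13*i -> [4.85, 6.98, 9.11, 11.24, 13.37]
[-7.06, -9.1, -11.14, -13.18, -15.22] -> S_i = -7.06 + -2.04*i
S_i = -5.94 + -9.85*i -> [-5.94, -15.79, -25.64, -35.49, -45.34]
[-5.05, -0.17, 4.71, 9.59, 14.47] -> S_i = -5.05 + 4.88*i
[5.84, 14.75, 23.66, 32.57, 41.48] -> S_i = 5.84 + 8.91*i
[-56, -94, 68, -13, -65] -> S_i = Random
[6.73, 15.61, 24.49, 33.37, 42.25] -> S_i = 6.73 + 8.88*i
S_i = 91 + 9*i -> [91, 100, 109, 118, 127]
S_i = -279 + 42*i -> [-279, -237, -195, -153, -111]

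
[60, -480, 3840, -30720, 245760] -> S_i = 60*-8^i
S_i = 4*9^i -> [4, 36, 324, 2916, 26244]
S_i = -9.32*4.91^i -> [-9.32, -45.76, -224.69, -1103.22, -5416.79]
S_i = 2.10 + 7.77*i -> [2.1, 9.87, 17.64, 25.41, 33.18]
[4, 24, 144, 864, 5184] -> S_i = 4*6^i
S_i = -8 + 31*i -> [-8, 23, 54, 85, 116]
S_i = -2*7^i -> [-2, -14, -98, -686, -4802]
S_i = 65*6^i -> [65, 390, 2340, 14040, 84240]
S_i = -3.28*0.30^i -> [-3.28, -0.98, -0.3, -0.09, -0.03]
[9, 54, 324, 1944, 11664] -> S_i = 9*6^i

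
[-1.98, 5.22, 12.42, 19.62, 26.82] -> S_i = -1.98 + 7.20*i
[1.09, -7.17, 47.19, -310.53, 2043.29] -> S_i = 1.09*(-6.58)^i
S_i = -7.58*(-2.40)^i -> [-7.58, 18.19, -43.66, 104.79, -251.49]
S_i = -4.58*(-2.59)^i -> [-4.58, 11.86, -30.72, 79.57, -206.09]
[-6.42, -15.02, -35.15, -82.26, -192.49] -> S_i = -6.42*2.34^i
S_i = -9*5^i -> [-9, -45, -225, -1125, -5625]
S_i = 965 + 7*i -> [965, 972, 979, 986, 993]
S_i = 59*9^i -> [59, 531, 4779, 43011, 387099]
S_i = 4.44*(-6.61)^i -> [4.44, -29.35, 193.99, -1282.29, 8475.96]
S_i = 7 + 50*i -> [7, 57, 107, 157, 207]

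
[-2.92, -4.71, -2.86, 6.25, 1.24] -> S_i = Random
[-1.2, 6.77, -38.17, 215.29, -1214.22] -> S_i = -1.20*(-5.64)^i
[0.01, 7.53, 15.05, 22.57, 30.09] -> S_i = 0.01 + 7.52*i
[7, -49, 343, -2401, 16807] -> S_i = 7*-7^i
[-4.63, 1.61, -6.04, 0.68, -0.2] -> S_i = Random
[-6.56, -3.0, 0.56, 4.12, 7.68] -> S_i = -6.56 + 3.56*i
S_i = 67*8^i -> [67, 536, 4288, 34304, 274432]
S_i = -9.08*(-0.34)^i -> [-9.08, 3.09, -1.05, 0.36, -0.12]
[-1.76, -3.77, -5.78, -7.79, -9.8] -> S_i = -1.76 + -2.01*i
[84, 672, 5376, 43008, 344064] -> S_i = 84*8^i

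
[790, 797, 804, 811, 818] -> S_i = 790 + 7*i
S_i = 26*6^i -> [26, 156, 936, 5616, 33696]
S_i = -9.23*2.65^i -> [-9.23, -24.46, -64.82, -171.77, -455.18]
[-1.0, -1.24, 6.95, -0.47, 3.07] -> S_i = Random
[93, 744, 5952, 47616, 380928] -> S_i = 93*8^i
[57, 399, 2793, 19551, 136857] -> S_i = 57*7^i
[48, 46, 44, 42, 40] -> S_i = 48 + -2*i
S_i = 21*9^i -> [21, 189, 1701, 15309, 137781]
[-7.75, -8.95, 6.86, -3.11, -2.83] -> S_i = Random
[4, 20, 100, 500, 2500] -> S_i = 4*5^i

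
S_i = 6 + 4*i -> [6, 10, 14, 18, 22]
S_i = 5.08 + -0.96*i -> [5.08, 4.12, 3.16, 2.2, 1.24]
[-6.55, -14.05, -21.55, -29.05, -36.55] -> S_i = -6.55 + -7.50*i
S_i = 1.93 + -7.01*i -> [1.93, -5.08, -12.09, -19.1, -26.11]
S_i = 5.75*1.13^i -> [5.75, 6.5, 7.34, 8.3, 9.38]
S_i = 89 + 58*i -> [89, 147, 205, 263, 321]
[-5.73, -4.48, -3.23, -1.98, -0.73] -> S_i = -5.73 + 1.25*i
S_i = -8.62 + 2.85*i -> [-8.62, -5.77, -2.92, -0.07, 2.78]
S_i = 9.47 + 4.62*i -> [9.47, 14.09, 18.71, 23.33, 27.95]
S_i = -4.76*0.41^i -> [-4.76, -1.95, -0.8, -0.33, -0.13]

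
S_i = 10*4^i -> [10, 40, 160, 640, 2560]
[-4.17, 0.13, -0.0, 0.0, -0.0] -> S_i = -4.17*(-0.03)^i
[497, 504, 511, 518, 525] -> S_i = 497 + 7*i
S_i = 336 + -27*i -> [336, 309, 282, 255, 228]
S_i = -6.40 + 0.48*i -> [-6.4, -5.92, -5.44, -4.96, -4.48]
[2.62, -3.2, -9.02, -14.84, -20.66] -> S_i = 2.62 + -5.82*i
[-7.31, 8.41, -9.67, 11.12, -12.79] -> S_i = -7.31*(-1.15)^i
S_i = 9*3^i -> [9, 27, 81, 243, 729]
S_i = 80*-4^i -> [80, -320, 1280, -5120, 20480]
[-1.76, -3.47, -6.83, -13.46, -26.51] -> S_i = -1.76*1.97^i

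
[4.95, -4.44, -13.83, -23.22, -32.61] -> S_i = 4.95 + -9.39*i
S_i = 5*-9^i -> [5, -45, 405, -3645, 32805]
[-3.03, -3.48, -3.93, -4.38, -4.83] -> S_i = -3.03 + -0.45*i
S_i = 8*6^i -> [8, 48, 288, 1728, 10368]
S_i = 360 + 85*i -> [360, 445, 530, 615, 700]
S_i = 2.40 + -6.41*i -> [2.4, -4.01, -10.42, -16.83, -23.24]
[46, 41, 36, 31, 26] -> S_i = 46 + -5*i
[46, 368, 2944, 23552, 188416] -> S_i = 46*8^i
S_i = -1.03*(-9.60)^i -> [-1.03, 9.89, -94.92, 911.28, -8748.27]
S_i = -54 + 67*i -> [-54, 13, 80, 147, 214]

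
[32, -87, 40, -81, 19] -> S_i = Random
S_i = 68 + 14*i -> [68, 82, 96, 110, 124]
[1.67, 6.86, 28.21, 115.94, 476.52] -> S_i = 1.67*4.11^i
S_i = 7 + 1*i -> [7, 8, 9, 10, 11]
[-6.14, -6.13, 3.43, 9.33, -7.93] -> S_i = Random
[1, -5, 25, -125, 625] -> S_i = 1*-5^i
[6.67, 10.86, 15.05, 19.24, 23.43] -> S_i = 6.67 + 4.19*i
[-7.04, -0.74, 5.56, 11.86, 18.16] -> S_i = -7.04 + 6.30*i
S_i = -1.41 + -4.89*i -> [-1.41, -6.3, -11.19, -16.08, -20.97]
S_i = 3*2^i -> [3, 6, 12, 24, 48]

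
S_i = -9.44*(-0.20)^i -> [-9.44, 1.89, -0.38, 0.08, -0.02]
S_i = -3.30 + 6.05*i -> [-3.3, 2.75, 8.8, 14.85, 20.9]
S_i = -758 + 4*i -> [-758, -754, -750, -746, -742]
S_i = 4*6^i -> [4, 24, 144, 864, 5184]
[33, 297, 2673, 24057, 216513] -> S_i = 33*9^i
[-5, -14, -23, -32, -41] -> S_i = -5 + -9*i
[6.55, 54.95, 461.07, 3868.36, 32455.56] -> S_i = 6.55*8.39^i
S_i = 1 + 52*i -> [1, 53, 105, 157, 209]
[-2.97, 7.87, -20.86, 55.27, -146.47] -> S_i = -2.97*(-2.65)^i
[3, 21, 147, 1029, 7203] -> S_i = 3*7^i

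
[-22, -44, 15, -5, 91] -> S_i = Random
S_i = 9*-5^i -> [9, -45, 225, -1125, 5625]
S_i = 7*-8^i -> [7, -56, 448, -3584, 28672]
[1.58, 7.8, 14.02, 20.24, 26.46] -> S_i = 1.58 + 6.22*i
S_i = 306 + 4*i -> [306, 310, 314, 318, 322]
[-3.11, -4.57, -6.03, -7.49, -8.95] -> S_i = -3.11 + -1.46*i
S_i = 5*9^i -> [5, 45, 405, 3645, 32805]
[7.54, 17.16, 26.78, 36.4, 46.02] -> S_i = 7.54 + 9.62*i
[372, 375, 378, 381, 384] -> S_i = 372 + 3*i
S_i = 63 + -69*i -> [63, -6, -75, -144, -213]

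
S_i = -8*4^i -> [-8, -32, -128, -512, -2048]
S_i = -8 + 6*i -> [-8, -2, 4, 10, 16]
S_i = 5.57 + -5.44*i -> [5.57, 0.13, -5.31, -10.75, -16.19]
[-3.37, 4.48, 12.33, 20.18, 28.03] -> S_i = -3.37 + 7.85*i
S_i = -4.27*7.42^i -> [-4.27, -31.68, -235.09, -1744.37, -12943.25]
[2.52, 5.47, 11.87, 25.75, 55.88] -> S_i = 2.52*2.17^i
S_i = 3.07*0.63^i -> [3.07, 1.93, 1.22, 0.77, 0.48]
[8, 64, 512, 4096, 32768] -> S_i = 8*8^i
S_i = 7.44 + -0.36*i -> [7.44, 7.08, 6.72, 6.36, 6.0]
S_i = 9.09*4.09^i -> [9.09, 37.18, 152.06, 621.92, 2543.65]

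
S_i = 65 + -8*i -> [65, 57, 49, 41, 33]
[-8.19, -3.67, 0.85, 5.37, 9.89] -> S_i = -8.19 + 4.52*i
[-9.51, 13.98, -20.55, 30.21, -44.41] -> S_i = -9.51*(-1.47)^i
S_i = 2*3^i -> [2, 6, 18, 54, 162]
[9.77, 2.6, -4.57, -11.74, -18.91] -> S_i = 9.77 + -7.17*i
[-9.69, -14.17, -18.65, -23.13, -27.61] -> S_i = -9.69 + -4.48*i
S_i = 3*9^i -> [3, 27, 243, 2187, 19683]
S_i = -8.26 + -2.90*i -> [-8.26, -11.16, -14.06, -16.96, -19.86]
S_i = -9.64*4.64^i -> [-9.64, -44.73, -207.55, -963.01, -4468.37]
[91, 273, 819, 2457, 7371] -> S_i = 91*3^i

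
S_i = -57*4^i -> [-57, -228, -912, -3648, -14592]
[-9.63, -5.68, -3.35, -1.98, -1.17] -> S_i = -9.63*0.59^i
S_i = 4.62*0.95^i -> [4.62, 4.39, 4.17, 3.96, 3.76]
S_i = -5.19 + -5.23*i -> [-5.19, -10.42, -15.65, -20.88, -26.11]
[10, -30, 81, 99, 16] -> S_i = Random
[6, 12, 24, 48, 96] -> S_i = 6*2^i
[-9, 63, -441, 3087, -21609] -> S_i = -9*-7^i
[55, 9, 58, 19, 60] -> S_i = Random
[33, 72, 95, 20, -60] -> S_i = Random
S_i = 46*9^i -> [46, 414, 3726, 33534, 301806]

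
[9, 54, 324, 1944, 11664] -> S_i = 9*6^i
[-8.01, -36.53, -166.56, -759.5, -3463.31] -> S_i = -8.01*4.56^i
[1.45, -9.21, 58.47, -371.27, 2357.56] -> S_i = 1.45*(-6.35)^i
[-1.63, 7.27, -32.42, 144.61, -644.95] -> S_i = -1.63*(-4.46)^i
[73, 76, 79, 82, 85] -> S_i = 73 + 3*i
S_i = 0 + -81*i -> [0, -81, -162, -243, -324]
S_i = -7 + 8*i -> [-7, 1, 9, 17, 25]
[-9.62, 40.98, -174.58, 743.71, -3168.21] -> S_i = -9.62*(-4.26)^i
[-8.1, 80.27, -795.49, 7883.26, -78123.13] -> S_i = -8.10*(-9.91)^i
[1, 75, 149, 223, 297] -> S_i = 1 + 74*i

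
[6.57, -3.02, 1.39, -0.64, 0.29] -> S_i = 6.57*(-0.46)^i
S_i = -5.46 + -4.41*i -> [-5.46, -9.87, -14.28, -18.69, -23.1]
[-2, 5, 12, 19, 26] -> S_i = -2 + 7*i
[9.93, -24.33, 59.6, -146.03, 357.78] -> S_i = 9.93*(-2.45)^i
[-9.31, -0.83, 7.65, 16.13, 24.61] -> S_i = -9.31 + 8.48*i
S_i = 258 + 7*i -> [258, 265, 272, 279, 286]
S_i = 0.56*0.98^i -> [0.56, 0.55, 0.54, 0.53, 0.52]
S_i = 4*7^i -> [4, 28, 196, 1372, 9604]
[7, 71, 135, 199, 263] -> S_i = 7 + 64*i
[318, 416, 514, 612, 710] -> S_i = 318 + 98*i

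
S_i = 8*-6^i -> [8, -48, 288, -1728, 10368]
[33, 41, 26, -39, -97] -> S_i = Random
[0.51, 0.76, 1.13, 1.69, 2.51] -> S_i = 0.51*1.49^i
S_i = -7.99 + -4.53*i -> [-7.99, -12.52, -17.05, -21.58, -26.11]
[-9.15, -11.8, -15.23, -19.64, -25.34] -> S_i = -9.15*1.29^i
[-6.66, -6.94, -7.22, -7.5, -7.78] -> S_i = -6.66 + -0.28*i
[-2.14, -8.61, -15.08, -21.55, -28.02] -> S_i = -2.14 + -6.47*i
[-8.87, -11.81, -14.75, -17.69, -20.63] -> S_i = -8.87 + -2.94*i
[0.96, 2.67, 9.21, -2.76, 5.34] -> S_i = Random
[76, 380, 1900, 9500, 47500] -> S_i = 76*5^i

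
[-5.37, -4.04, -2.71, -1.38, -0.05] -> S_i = -5.37 + 1.33*i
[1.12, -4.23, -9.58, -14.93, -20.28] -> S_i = 1.12 + -5.35*i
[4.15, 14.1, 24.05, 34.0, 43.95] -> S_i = 4.15 + 9.95*i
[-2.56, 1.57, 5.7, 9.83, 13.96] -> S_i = -2.56 + 4.13*i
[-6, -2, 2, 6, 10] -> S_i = -6 + 4*i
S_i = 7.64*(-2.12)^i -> [7.64, -16.2, 34.34, -72.79, 154.33]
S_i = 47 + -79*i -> [47, -32, -111, -190, -269]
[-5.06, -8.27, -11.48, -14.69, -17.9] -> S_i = -5.06 + -3.21*i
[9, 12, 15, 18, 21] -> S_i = 9 + 3*i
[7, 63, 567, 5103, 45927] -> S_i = 7*9^i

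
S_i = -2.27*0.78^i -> [-2.27, -1.77, -1.38, -1.08, -0.84]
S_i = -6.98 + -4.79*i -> [-6.98, -11.77, -16.56, -21.35, -26.14]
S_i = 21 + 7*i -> [21, 28, 35, 42, 49]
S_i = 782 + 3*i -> [782, 785, 788, 791, 794]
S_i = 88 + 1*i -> [88, 89, 90, 91, 92]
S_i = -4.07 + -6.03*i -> [-4.07, -10.1, -16.13, -22.16, -28.19]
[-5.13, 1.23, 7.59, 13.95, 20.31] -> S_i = -5.13 + 6.36*i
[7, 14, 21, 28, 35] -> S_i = 7 + 7*i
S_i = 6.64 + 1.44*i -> [6.64, 8.08, 9.52, 10.96, 12.4]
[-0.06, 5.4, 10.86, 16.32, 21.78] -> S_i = -0.06 + 5.46*i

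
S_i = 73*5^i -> [73, 365, 1825, 9125, 45625]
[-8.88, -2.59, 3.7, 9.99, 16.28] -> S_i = -8.88 + 6.29*i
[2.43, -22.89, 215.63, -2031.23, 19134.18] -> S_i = 2.43*(-9.42)^i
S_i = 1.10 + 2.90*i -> [1.1, 4.0, 6.9, 9.8, 12.7]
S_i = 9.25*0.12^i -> [9.25, 1.11, 0.13, 0.02, 0.0]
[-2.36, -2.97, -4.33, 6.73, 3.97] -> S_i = Random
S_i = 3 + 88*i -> [3, 91, 179, 267, 355]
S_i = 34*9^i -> [34, 306, 2754, 24786, 223074]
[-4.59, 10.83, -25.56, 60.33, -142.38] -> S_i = -4.59*(-2.36)^i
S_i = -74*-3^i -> [-74, 222, -666, 1998, -5994]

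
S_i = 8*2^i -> [8, 16, 32, 64, 128]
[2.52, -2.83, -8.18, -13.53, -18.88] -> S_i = 2.52 + -5.35*i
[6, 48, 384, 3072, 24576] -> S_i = 6*8^i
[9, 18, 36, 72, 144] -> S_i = 9*2^i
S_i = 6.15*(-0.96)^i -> [6.15, -5.9, 5.67, -5.44, 5.22]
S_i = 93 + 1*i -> [93, 94, 95, 96, 97]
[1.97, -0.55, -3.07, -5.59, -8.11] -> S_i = 1.97 + -2.52*i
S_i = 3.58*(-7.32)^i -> [3.58, -26.21, 191.82, -1404.16, 10278.44]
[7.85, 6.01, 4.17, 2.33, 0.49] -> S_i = 7.85 + -1.84*i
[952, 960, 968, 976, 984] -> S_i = 952 + 8*i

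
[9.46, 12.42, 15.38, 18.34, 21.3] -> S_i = 9.46 + 2.96*i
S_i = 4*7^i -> [4, 28, 196, 1372, 9604]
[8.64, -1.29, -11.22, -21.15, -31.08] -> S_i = 8.64 + -9.93*i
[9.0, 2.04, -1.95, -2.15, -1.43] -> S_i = Random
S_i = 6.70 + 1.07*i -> [6.7, 7.77, 8.84, 9.91, 10.98]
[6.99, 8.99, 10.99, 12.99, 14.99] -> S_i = 6.99 + 2.00*i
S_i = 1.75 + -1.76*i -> [1.75, -0.01, -1.77, -3.53, -5.29]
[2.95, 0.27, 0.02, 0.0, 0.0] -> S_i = 2.95*0.09^i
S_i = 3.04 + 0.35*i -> [3.04, 3.39, 3.74, 4.09, 4.44]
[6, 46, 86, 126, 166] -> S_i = 6 + 40*i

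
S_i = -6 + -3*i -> [-6, -9, -12, -15, -18]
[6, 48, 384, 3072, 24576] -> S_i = 6*8^i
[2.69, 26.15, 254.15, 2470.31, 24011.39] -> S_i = 2.69*9.72^i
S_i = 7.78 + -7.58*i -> [7.78, 0.2, -7.38, -14.96, -22.54]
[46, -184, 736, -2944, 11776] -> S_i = 46*-4^i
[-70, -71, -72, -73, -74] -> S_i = -70 + -1*i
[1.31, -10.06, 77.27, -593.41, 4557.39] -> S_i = 1.31*(-7.68)^i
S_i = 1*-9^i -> [1, -9, 81, -729, 6561]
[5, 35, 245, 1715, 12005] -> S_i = 5*7^i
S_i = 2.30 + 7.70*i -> [2.3, 10.0, 17.7, 25.4, 33.1]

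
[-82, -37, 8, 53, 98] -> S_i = -82 + 45*i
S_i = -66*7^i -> [-66, -462, -3234, -22638, -158466]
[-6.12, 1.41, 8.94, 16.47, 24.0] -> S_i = -6.12 + 7.53*i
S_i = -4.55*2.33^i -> [-4.55, -10.6, -24.7, -57.55, -134.1]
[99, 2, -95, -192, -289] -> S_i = 99 + -97*i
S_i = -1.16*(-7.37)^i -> [-1.16, 8.55, -63.01, 464.37, -3422.38]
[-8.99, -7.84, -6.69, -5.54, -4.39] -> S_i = -8.99 + 1.15*i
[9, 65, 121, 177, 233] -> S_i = 9 + 56*i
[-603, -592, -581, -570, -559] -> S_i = -603 + 11*i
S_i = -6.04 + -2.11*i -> [-6.04, -8.15, -10.26, -12.37, -14.48]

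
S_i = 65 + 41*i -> [65, 106, 147, 188, 229]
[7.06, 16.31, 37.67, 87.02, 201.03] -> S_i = 7.06*2.31^i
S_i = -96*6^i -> [-96, -576, -3456, -20736, -124416]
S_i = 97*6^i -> [97, 582, 3492, 20952, 125712]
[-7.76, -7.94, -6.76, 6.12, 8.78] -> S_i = Random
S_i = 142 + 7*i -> [142, 149, 156, 163, 170]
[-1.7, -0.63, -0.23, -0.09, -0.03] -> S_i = -1.70*0.37^i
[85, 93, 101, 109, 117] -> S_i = 85 + 8*i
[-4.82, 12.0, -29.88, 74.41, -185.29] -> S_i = -4.82*(-2.49)^i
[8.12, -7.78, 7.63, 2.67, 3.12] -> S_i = Random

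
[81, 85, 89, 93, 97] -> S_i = 81 + 4*i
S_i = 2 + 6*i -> [2, 8, 14, 20, 26]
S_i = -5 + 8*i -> [-5, 3, 11, 19, 27]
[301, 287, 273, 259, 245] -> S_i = 301 + -14*i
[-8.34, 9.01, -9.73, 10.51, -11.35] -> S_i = -8.34*(-1.08)^i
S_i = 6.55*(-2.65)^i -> [6.55, -17.36, 46.0, -121.89, 323.02]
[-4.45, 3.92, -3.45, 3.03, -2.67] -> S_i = -4.45*(-0.88)^i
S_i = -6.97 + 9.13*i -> [-6.97, 2.16, 11.29, 20.42, 29.55]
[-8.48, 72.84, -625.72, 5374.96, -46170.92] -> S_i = -8.48*(-8.59)^i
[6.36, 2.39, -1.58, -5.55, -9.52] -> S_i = 6.36 + -3.97*i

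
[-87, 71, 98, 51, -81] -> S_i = Random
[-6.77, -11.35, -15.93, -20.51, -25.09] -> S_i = -6.77 + -4.58*i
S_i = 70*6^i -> [70, 420, 2520, 15120, 90720]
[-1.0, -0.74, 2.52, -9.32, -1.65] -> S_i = Random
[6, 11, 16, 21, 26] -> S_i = 6 + 5*i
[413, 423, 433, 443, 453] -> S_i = 413 + 10*i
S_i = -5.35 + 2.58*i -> [-5.35, -2.77, -0.19, 2.39, 4.97]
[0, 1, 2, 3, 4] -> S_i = 0 + 1*i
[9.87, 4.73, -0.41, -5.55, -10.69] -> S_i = 9.87 + -5.14*i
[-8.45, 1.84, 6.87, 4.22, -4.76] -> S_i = Random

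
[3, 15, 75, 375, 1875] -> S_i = 3*5^i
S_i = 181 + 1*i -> [181, 182, 183, 184, 185]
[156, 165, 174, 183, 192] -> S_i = 156 + 9*i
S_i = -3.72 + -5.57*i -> [-3.72, -9.29, -14.86, -20.43, -26.0]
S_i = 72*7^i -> [72, 504, 3528, 24696, 172872]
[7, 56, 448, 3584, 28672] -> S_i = 7*8^i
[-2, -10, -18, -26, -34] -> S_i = -2 + -8*i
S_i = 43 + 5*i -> [43, 48, 53, 58, 63]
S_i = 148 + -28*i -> [148, 120, 92, 64, 36]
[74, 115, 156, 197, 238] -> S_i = 74 + 41*i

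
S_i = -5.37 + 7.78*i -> [-5.37, 2.41, 10.19, 17.97, 25.75]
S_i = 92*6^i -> [92, 552, 3312, 19872, 119232]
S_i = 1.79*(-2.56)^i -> [1.79, -4.58, 11.73, -30.03, 76.88]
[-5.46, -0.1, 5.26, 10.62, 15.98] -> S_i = -5.46 + 5.36*i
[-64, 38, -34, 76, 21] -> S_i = Random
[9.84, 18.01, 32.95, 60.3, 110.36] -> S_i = 9.84*1.83^i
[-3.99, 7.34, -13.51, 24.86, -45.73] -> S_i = -3.99*(-1.84)^i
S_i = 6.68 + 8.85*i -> [6.68, 15.53, 24.38, 33.23, 42.08]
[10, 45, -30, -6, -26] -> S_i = Random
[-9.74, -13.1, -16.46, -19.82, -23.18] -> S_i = -9.74 + -3.36*i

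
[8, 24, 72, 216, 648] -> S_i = 8*3^i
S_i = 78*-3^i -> [78, -234, 702, -2106, 6318]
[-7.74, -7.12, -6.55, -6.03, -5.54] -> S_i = -7.74*0.92^i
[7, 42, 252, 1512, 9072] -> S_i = 7*6^i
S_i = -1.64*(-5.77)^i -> [-1.64, 9.46, -54.6, 315.04, -1817.8]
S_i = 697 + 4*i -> [697, 701, 705, 709, 713]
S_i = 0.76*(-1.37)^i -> [0.76, -1.04, 1.43, -1.95, 2.68]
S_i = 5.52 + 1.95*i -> [5.52, 7.47, 9.42, 11.37, 13.32]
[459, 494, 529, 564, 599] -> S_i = 459 + 35*i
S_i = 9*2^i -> [9, 18, 36, 72, 144]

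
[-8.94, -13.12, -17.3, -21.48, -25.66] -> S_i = -8.94 + -4.18*i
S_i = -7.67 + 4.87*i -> [-7.67, -2.8, 2.07, 6.94, 11.81]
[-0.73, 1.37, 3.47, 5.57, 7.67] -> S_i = -0.73 + 2.10*i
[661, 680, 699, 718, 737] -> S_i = 661 + 19*i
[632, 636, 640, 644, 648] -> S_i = 632 + 4*i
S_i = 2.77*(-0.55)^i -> [2.77, -1.52, 0.84, -0.46, 0.25]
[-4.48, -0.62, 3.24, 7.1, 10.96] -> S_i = -4.48 + 3.86*i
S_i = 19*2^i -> [19, 38, 76, 152, 304]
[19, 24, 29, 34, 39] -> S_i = 19 + 5*i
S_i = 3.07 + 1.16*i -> [3.07, 4.23, 5.39, 6.55, 7.71]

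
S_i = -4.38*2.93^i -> [-4.38, -12.83, -37.6, -110.17, -322.81]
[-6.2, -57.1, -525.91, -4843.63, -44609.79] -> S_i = -6.20*9.21^i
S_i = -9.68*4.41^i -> [-9.68, -42.69, -188.26, -830.22, -3661.25]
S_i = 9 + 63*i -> [9, 72, 135, 198, 261]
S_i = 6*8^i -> [6, 48, 384, 3072, 24576]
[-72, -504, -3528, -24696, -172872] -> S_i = -72*7^i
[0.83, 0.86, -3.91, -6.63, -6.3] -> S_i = Random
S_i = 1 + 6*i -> [1, 7, 13, 19, 25]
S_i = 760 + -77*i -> [760, 683, 606, 529, 452]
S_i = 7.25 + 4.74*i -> [7.25, 11.99, 16.73, 21.47, 26.21]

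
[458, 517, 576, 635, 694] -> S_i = 458 + 59*i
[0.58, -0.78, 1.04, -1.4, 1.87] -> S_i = 0.58*(-1.34)^i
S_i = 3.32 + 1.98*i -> [3.32, 5.3, 7.28, 9.26, 11.24]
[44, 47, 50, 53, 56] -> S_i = 44 + 3*i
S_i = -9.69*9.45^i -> [-9.69, -91.57, -865.34, -8177.47, -77277.13]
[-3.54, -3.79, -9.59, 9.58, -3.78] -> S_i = Random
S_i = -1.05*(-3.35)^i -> [-1.05, 3.52, -11.78, 39.48, -132.24]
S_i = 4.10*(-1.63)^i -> [4.1, -6.68, 10.89, -17.76, 28.94]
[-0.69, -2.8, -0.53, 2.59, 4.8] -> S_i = Random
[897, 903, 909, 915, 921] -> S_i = 897 + 6*i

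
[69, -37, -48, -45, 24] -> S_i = Random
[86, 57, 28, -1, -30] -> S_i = 86 + -29*i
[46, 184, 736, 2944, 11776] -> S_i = 46*4^i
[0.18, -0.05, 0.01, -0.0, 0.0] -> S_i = 0.18*(-0.27)^i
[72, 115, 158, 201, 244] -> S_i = 72 + 43*i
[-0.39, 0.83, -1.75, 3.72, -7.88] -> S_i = -0.39*(-2.12)^i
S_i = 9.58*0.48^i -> [9.58, 4.6, 2.21, 1.06, 0.51]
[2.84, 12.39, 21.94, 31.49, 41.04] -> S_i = 2.84 + 9.55*i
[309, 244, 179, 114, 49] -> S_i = 309 + -65*i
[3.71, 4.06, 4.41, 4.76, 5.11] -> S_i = 3.71 + 0.35*i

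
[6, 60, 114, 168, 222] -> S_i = 6 + 54*i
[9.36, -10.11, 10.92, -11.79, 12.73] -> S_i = 9.36*(-1.08)^i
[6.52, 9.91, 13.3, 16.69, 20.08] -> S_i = 6.52 + 3.39*i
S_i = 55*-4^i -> [55, -220, 880, -3520, 14080]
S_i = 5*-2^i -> [5, -10, 20, -40, 80]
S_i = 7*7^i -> [7, 49, 343, 2401, 16807]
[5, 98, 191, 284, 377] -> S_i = 5 + 93*i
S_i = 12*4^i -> [12, 48, 192, 768, 3072]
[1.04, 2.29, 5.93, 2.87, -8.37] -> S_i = Random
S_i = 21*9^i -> [21, 189, 1701, 15309, 137781]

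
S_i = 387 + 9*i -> [387, 396, 405, 414, 423]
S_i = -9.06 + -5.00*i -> [-9.06, -14.06, -19.06, -24.06, -29.06]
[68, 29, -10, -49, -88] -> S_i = 68 + -39*i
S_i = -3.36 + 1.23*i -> [-3.36, -2.13, -0.9, 0.33, 1.56]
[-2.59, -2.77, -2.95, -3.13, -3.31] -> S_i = -2.59 + -0.18*i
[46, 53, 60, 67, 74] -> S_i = 46 + 7*i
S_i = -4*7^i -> [-4, -28, -196, -1372, -9604]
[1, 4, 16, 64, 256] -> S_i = 1*4^i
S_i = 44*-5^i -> [44, -220, 1100, -5500, 27500]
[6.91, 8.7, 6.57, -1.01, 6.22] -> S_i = Random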